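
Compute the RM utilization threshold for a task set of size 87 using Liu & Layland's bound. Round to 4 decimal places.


Compute 2^(1/87) = 1.0079990316
Subtract 1: 1.0079990316 - 1 = 0.0079990316
Multiply by n: 87 * 0.0079990316 = 0.6959157492
Round to 4 dp: 0.6959

0.6959


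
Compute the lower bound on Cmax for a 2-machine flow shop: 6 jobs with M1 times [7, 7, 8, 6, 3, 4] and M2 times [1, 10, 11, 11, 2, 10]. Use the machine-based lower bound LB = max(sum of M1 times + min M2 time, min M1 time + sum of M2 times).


LB1 = sum(M1 times) + min(M2 times) = 35 + 1 = 36
LB2 = min(M1 times) + sum(M2 times) = 3 + 45 = 48
Lower bound = max(LB1, LB2) = max(36, 48) = 48

48


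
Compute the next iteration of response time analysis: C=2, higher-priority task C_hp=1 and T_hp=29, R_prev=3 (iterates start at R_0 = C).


R_next = C + ceil(R_prev / T_hp) * C_hp
ceil(3 / 29) = ceil(0.1034) = 1
Interference = 1 * 1 = 1
R_next = 2 + 1 = 3
R_next = R_prev, so the iteration has converged (response time = 3).

3


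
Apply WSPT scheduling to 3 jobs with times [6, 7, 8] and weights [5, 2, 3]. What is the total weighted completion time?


Compute p/w ratios and sort ascending (WSPT): [(6, 5), (8, 3), (7, 2)]
Compute weighted completion times:
  Job (p=6,w=5): C=6, w*C=5*6=30
  Job (p=8,w=3): C=14, w*C=3*14=42
  Job (p=7,w=2): C=21, w*C=2*21=42
Total weighted completion time = 114

114


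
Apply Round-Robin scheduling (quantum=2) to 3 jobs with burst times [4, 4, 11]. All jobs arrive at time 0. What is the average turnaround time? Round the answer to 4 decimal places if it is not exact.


Time quantum = 2
Execution trace:
  J1 runs 2 units, time = 2
  J2 runs 2 units, time = 4
  J3 runs 2 units, time = 6
  J1 runs 2 units, time = 8
  J2 runs 2 units, time = 10
  J3 runs 2 units, time = 12
  J3 runs 2 units, time = 14
  J3 runs 2 units, time = 16
  J3 runs 2 units, time = 18
  J3 runs 1 units, time = 19
Finish times: [8, 10, 19]
Average turnaround = 37/3 = 12.3333

12.3333


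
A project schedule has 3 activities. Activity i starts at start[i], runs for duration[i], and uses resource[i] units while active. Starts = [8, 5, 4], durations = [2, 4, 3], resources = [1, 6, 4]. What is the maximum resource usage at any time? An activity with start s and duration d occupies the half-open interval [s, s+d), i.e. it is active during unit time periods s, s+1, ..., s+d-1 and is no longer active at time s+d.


Each activity i is active on [start_i, start_i + duration_i).
Compute total resource usage per time slot:
  t=0: active resources = [], total = 0
  t=1: active resources = [], total = 0
  t=2: active resources = [], total = 0
  t=3: active resources = [], total = 0
  t=4: active resources = [4], total = 4
  t=5: active resources = [6, 4], total = 10
  t=6: active resources = [6, 4], total = 10
  t=7: active resources = [6], total = 6
  t=8: active resources = [1, 6], total = 7
  t=9: active resources = [1], total = 1
Peak resource demand = 10

10


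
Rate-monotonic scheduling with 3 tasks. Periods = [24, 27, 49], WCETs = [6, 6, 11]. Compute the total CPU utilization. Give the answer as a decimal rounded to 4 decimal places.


Compute individual utilizations (exact fractions):
  Task 1: C/T = 6/24 = 1/4 (approx. 0.25)
  Task 2: C/T = 6/27 = 2/9 (approx. 0.2222)
  Task 3: C/T = 11/49 (approx. 0.2245)
Total utilization U = 1/4 + 2/9 + 11/49 = 1229/1764
Rounded to 4 decimal places: U = 0.6967
RM (Liu & Layland) bound for 3 tasks = 0.779763; compare with U = 1229/1764 (approx. 0.696712)
U <= bound, so schedulable by RM sufficient condition.

0.6967


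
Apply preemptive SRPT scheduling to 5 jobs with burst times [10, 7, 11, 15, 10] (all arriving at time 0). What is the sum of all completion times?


Since all jobs arrive at t=0, SRPT equals SPT ordering.
SPT order: [7, 10, 10, 11, 15]
Completion times:
  Job 1: p=7, C=7
  Job 2: p=10, C=17
  Job 3: p=10, C=27
  Job 4: p=11, C=38
  Job 5: p=15, C=53
Total completion time = 7 + 17 + 27 + 38 + 53 = 142

142


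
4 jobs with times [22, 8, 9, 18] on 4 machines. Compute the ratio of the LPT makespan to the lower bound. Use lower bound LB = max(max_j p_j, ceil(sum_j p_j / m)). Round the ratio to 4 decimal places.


LPT order: [22, 18, 9, 8]
Machine loads after assignment: [22, 18, 9, 8]
LPT makespan = 22
Lower bound = max(max_job, ceil(total/4)) = max(22, 15) = 22
Ratio = 22 / 22 = 1.0

1.0


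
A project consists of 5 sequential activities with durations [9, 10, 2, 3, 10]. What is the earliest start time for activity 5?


Activity 5 starts after activities 1 through 4 complete.
Predecessor durations: [9, 10, 2, 3]
ES = 9 + 10 + 2 + 3 = 24

24


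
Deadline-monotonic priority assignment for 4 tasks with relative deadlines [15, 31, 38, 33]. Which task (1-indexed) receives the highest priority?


Sort tasks by relative deadline (ascending):
  Task 1: deadline = 15
  Task 2: deadline = 31
  Task 4: deadline = 33
  Task 3: deadline = 38
Priority order (highest first): [1, 2, 4, 3]
Highest priority task = 1

1


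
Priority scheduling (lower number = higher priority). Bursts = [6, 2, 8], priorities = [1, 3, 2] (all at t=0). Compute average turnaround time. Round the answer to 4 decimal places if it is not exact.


Sort by priority (ascending = highest first):
Order: [(1, 6), (2, 8), (3, 2)]
Completion times:
  Priority 1, burst=6, C=6
  Priority 2, burst=8, C=14
  Priority 3, burst=2, C=16
Average turnaround = 36/3 = 12.0

12.0


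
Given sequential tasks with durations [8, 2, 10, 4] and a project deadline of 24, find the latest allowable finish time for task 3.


LF(activity 3) = deadline - sum of successor durations
Successors: activities 4 through 4 with durations [4]
Sum of successor durations = 4
LF = 24 - 4 = 20

20


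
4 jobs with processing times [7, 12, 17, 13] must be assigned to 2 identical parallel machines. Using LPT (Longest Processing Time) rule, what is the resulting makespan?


Sort jobs in decreasing order (LPT): [17, 13, 12, 7]
Assign each job to the least loaded machine:
  Machine 1: jobs [17, 7], load = 24
  Machine 2: jobs [13, 12], load = 25
Makespan = max load = 25

25


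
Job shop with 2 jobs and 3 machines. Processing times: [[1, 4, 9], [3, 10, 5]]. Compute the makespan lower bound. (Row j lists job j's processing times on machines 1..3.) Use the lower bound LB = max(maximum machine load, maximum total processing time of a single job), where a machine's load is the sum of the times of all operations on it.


Machine loads:
  Machine 1: 1 + 3 = 4
  Machine 2: 4 + 10 = 14
  Machine 3: 9 + 5 = 14
Max machine load = 14
Job totals:
  Job 1: 14
  Job 2: 18
Max job total = 18
Lower bound = max(14, 18) = 18

18


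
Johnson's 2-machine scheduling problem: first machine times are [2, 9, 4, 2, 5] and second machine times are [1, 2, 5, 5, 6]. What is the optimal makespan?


Apply Johnson's rule:
  Group 1 (a <= b): [(4, 2, 5), (3, 4, 5), (5, 5, 6)]
  Group 2 (a > b): [(2, 9, 2), (1, 2, 1)]
Optimal job order: [4, 3, 5, 2, 1]
Schedule:
  Job 4: M1 done at 2, M2 done at 7
  Job 3: M1 done at 6, M2 done at 12
  Job 5: M1 done at 11, M2 done at 18
  Job 2: M1 done at 20, M2 done at 22
  Job 1: M1 done at 22, M2 done at 23
Makespan = 23

23


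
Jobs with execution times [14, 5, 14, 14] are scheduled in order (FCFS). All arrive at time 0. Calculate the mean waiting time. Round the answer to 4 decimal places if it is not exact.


FCFS order (as given): [14, 5, 14, 14]
Waiting times:
  Job 1: wait = 0
  Job 2: wait = 14
  Job 3: wait = 19
  Job 4: wait = 33
Sum of waiting times = 66
Average waiting time = 66/4 = 16.5

16.5


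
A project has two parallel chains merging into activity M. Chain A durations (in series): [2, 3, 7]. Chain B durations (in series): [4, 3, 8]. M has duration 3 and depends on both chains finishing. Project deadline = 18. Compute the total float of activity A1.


Forward pass: ES(A1) = sum of predecessors on chain A = 0
EF = ES + duration = 0 + 2 = 2
Backward pass: LF(M) = deadline = 18; LS(M) = 18 - 3 = 15
LF(A1) = LS(M) - sum(successors on chain A) = 15 - 10 = 5
LS = LF - duration = 5 - 2 = 3
Total float = LS - ES = 3 - 0 = 3

3


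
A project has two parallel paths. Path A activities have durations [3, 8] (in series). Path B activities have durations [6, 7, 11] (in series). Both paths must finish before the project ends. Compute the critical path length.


Path A total = 3 + 8 = 11
Path B total = 6 + 7 + 11 = 24
Critical path = longest path = max(11, 24) = 24

24


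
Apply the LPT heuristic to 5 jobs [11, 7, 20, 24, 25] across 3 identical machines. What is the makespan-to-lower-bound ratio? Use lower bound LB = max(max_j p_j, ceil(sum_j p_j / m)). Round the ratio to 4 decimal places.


LPT order: [25, 24, 20, 11, 7]
Machine loads after assignment: [25, 31, 31]
LPT makespan = 31
Lower bound = max(max_job, ceil(total/3)) = max(25, 29) = 29
Ratio = 31 / 29 = 1.069

1.069


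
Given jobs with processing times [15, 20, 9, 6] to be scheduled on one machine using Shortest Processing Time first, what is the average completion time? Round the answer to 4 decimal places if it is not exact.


Sort jobs by processing time (SPT order): [6, 9, 15, 20]
Compute completion times sequentially:
  Job 1: processing = 6, completes at 6
  Job 2: processing = 9, completes at 15
  Job 3: processing = 15, completes at 30
  Job 4: processing = 20, completes at 50
Sum of completion times = 101
Average completion time = 101/4 = 25.25

25.25


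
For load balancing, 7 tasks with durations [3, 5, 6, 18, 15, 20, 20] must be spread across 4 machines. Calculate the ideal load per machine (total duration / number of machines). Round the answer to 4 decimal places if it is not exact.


Total processing time = 3 + 5 + 6 + 18 + 15 + 20 + 20 = 87
Number of machines = 4
Ideal balanced load = 87 / 4 = 21.75

21.75


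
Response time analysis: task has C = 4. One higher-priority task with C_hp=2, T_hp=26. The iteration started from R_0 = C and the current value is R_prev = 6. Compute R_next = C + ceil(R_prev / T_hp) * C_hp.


R_next = C + ceil(R_prev / T_hp) * C_hp
ceil(6 / 26) = ceil(0.2308) = 1
Interference = 1 * 2 = 2
R_next = 4 + 2 = 6
R_next = R_prev, so the iteration has converged (response time = 6).

6


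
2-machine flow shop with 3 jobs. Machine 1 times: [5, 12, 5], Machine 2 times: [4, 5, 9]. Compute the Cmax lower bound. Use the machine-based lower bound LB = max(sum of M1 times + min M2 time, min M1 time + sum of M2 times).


LB1 = sum(M1 times) + min(M2 times) = 22 + 4 = 26
LB2 = min(M1 times) + sum(M2 times) = 5 + 18 = 23
Lower bound = max(LB1, LB2) = max(26, 23) = 26

26


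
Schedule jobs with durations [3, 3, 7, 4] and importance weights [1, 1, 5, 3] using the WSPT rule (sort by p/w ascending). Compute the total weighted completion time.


Compute p/w ratios and sort ascending (WSPT): [(4, 3), (7, 5), (3, 1), (3, 1)]
Compute weighted completion times:
  Job (p=4,w=3): C=4, w*C=3*4=12
  Job (p=7,w=5): C=11, w*C=5*11=55
  Job (p=3,w=1): C=14, w*C=1*14=14
  Job (p=3,w=1): C=17, w*C=1*17=17
Total weighted completion time = 98

98


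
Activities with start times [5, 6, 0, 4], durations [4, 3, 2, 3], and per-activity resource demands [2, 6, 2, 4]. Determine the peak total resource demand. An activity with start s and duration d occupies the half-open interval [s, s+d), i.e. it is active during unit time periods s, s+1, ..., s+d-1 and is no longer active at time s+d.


Each activity i is active on [start_i, start_i + duration_i).
Compute total resource usage per time slot:
  t=0: active resources = [2], total = 2
  t=1: active resources = [2], total = 2
  t=2: active resources = [], total = 0
  t=3: active resources = [], total = 0
  t=4: active resources = [4], total = 4
  t=5: active resources = [2, 4], total = 6
  t=6: active resources = [2, 6, 4], total = 12
  t=7: active resources = [2, 6], total = 8
  t=8: active resources = [2, 6], total = 8
Peak resource demand = 12

12


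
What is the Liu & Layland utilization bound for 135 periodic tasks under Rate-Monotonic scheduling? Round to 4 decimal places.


Compute 2^(1/135) = 1.0051476273
Subtract 1: 1.0051476273 - 1 = 0.0051476273
Multiply by n: 135 * 0.0051476273 = 0.6949296855
Round to 4 dp: 0.6949

0.6949


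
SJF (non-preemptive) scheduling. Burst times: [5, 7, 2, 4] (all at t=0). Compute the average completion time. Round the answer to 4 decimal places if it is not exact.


SJF order (ascending): [2, 4, 5, 7]
Completion times:
  Job 1: burst=2, C=2
  Job 2: burst=4, C=6
  Job 3: burst=5, C=11
  Job 4: burst=7, C=18
Average completion = 37/4 = 9.25

9.25


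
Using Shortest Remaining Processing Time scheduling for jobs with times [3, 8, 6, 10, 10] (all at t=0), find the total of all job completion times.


Since all jobs arrive at t=0, SRPT equals SPT ordering.
SPT order: [3, 6, 8, 10, 10]
Completion times:
  Job 1: p=3, C=3
  Job 2: p=6, C=9
  Job 3: p=8, C=17
  Job 4: p=10, C=27
  Job 5: p=10, C=37
Total completion time = 3 + 9 + 17 + 27 + 37 = 93

93


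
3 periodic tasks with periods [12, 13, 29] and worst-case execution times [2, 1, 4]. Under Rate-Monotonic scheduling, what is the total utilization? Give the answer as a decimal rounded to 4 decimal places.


Compute individual utilizations (exact fractions):
  Task 1: C/T = 2/12 = 1/6 (approx. 0.1667)
  Task 2: C/T = 1/13 (approx. 0.0769)
  Task 3: C/T = 4/29 (approx. 0.1379)
Total utilization U = 1/6 + 1/13 + 4/29 = 863/2262
Rounded to 4 decimal places: U = 0.3815
RM (Liu & Layland) bound for 3 tasks = 0.779763; compare with U = 863/2262 (approx. 0.381521)
U <= bound, so schedulable by RM sufficient condition.

0.3815


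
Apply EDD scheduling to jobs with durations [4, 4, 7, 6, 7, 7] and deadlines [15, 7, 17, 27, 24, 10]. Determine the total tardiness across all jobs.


Sort by due date (EDD order): [(4, 7), (7, 10), (4, 15), (7, 17), (7, 24), (6, 27)]
Compute completion times and tardiness:
  Job 1: p=4, d=7, C=4, tardiness=max(0,4-7)=0
  Job 2: p=7, d=10, C=11, tardiness=max(0,11-10)=1
  Job 3: p=4, d=15, C=15, tardiness=max(0,15-15)=0
  Job 4: p=7, d=17, C=22, tardiness=max(0,22-17)=5
  Job 5: p=7, d=24, C=29, tardiness=max(0,29-24)=5
  Job 6: p=6, d=27, C=35, tardiness=max(0,35-27)=8
Total tardiness = 19

19


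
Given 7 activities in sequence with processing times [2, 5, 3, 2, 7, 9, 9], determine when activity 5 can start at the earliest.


Activity 5 starts after activities 1 through 4 complete.
Predecessor durations: [2, 5, 3, 2]
ES = 2 + 5 + 3 + 2 = 12

12


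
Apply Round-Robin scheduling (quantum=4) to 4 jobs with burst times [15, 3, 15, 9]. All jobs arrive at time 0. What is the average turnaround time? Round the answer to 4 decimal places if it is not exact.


Time quantum = 4
Execution trace:
  J1 runs 4 units, time = 4
  J2 runs 3 units, time = 7
  J3 runs 4 units, time = 11
  J4 runs 4 units, time = 15
  J1 runs 4 units, time = 19
  J3 runs 4 units, time = 23
  J4 runs 4 units, time = 27
  J1 runs 4 units, time = 31
  J3 runs 4 units, time = 35
  J4 runs 1 units, time = 36
  J1 runs 3 units, time = 39
  J3 runs 3 units, time = 42
Finish times: [39, 7, 42, 36]
Average turnaround = 124/4 = 31.0

31.0


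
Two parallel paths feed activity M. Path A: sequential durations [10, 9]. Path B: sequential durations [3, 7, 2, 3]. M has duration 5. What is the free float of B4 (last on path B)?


ES(B4) = sum of predecessors on chain B = 12
EF(B4) = ES + duration = 12 + 3 = 15
Successor of B4 is M. ES(M) = max(sum(A), sum(B)) = max(19, 15) = 19
Free float = ES(successor) - EF(current) = 19 - 15 = 4

4


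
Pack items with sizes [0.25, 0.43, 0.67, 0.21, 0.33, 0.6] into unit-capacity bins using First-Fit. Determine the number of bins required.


Place items sequentially using First-Fit:
  Item 0.25 -> new Bin 1
  Item 0.43 -> Bin 1 (now 0.68)
  Item 0.67 -> new Bin 2
  Item 0.21 -> Bin 1 (now 0.89)
  Item 0.33 -> Bin 2 (now 1.0)
  Item 0.6 -> new Bin 3
Total bins used = 3

3


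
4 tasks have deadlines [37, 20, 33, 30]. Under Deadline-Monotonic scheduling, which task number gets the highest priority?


Sort tasks by relative deadline (ascending):
  Task 2: deadline = 20
  Task 4: deadline = 30
  Task 3: deadline = 33
  Task 1: deadline = 37
Priority order (highest first): [2, 4, 3, 1]
Highest priority task = 2

2


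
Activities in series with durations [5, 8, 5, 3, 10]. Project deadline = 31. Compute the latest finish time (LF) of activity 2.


LF(activity 2) = deadline - sum of successor durations
Successors: activities 3 through 5 with durations [5, 3, 10]
Sum of successor durations = 18
LF = 31 - 18 = 13

13


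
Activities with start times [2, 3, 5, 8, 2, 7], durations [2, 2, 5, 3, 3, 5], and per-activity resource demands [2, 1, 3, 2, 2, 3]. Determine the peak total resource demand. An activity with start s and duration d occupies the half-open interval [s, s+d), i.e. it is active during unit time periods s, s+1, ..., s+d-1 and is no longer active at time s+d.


Each activity i is active on [start_i, start_i + duration_i).
Compute total resource usage per time slot:
  t=0: active resources = [], total = 0
  t=1: active resources = [], total = 0
  t=2: active resources = [2, 2], total = 4
  t=3: active resources = [2, 1, 2], total = 5
  t=4: active resources = [1, 2], total = 3
  t=5: active resources = [3], total = 3
  t=6: active resources = [3], total = 3
  t=7: active resources = [3, 3], total = 6
  t=8: active resources = [3, 2, 3], total = 8
  t=9: active resources = [3, 2, 3], total = 8
  t=10: active resources = [2, 3], total = 5
  t=11: active resources = [3], total = 3
Peak resource demand = 8

8


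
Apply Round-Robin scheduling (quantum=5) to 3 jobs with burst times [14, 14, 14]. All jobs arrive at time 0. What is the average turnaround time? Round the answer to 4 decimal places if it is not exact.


Time quantum = 5
Execution trace:
  J1 runs 5 units, time = 5
  J2 runs 5 units, time = 10
  J3 runs 5 units, time = 15
  J1 runs 5 units, time = 20
  J2 runs 5 units, time = 25
  J3 runs 5 units, time = 30
  J1 runs 4 units, time = 34
  J2 runs 4 units, time = 38
  J3 runs 4 units, time = 42
Finish times: [34, 38, 42]
Average turnaround = 114/3 = 38.0

38.0


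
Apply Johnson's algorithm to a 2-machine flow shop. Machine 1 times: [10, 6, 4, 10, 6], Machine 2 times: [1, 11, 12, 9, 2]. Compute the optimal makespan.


Apply Johnson's rule:
  Group 1 (a <= b): [(3, 4, 12), (2, 6, 11)]
  Group 2 (a > b): [(4, 10, 9), (5, 6, 2), (1, 10, 1)]
Optimal job order: [3, 2, 4, 5, 1]
Schedule:
  Job 3: M1 done at 4, M2 done at 16
  Job 2: M1 done at 10, M2 done at 27
  Job 4: M1 done at 20, M2 done at 36
  Job 5: M1 done at 26, M2 done at 38
  Job 1: M1 done at 36, M2 done at 39
Makespan = 39

39


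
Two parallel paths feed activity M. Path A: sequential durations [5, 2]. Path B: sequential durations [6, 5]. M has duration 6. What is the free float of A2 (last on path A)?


ES(A2) = sum of predecessors on chain A = 5
EF(A2) = ES + duration = 5 + 2 = 7
Successor of A2 is M. ES(M) = max(sum(A), sum(B)) = max(7, 11) = 11
Free float = ES(successor) - EF(current) = 11 - 7 = 4

4


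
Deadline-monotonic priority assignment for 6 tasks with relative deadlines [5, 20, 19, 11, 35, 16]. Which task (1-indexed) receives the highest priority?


Sort tasks by relative deadline (ascending):
  Task 1: deadline = 5
  Task 4: deadline = 11
  Task 6: deadline = 16
  Task 3: deadline = 19
  Task 2: deadline = 20
  Task 5: deadline = 35
Priority order (highest first): [1, 4, 6, 3, 2, 5]
Highest priority task = 1

1


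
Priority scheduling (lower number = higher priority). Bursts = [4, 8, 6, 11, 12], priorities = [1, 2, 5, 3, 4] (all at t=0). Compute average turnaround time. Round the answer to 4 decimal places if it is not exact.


Sort by priority (ascending = highest first):
Order: [(1, 4), (2, 8), (3, 11), (4, 12), (5, 6)]
Completion times:
  Priority 1, burst=4, C=4
  Priority 2, burst=8, C=12
  Priority 3, burst=11, C=23
  Priority 4, burst=12, C=35
  Priority 5, burst=6, C=41
Average turnaround = 115/5 = 23.0

23.0


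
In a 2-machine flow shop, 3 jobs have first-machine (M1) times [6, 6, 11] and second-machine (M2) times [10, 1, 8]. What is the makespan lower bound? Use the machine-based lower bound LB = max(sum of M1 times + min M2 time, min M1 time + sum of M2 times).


LB1 = sum(M1 times) + min(M2 times) = 23 + 1 = 24
LB2 = min(M1 times) + sum(M2 times) = 6 + 19 = 25
Lower bound = max(LB1, LB2) = max(24, 25) = 25

25


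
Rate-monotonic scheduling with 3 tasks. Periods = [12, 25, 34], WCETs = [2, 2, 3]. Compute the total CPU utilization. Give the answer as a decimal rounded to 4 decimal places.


Compute individual utilizations (exact fractions):
  Task 1: C/T = 2/12 = 1/6 (approx. 0.1667)
  Task 2: C/T = 2/25 (approx. 0.08)
  Task 3: C/T = 3/34 (approx. 0.0882)
Total utilization U = 1/6 + 2/25 + 3/34 = 427/1275
Rounded to 4 decimal places: U = 0.3349
RM (Liu & Layland) bound for 3 tasks = 0.779763; compare with U = 427/1275 (approx. 0.334902)
U <= bound, so schedulable by RM sufficient condition.

0.3349


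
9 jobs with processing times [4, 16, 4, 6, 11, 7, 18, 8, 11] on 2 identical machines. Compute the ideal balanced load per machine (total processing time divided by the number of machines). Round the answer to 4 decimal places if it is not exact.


Total processing time = 4 + 16 + 4 + 6 + 11 + 7 + 18 + 8 + 11 = 85
Number of machines = 2
Ideal balanced load = 85 / 2 = 42.5

42.5


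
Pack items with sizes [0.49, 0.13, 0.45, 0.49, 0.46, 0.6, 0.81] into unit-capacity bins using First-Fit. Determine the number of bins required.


Place items sequentially using First-Fit:
  Item 0.49 -> new Bin 1
  Item 0.13 -> Bin 1 (now 0.62)
  Item 0.45 -> new Bin 2
  Item 0.49 -> Bin 2 (now 0.94)
  Item 0.46 -> new Bin 3
  Item 0.6 -> new Bin 4
  Item 0.81 -> new Bin 5
Total bins used = 5

5


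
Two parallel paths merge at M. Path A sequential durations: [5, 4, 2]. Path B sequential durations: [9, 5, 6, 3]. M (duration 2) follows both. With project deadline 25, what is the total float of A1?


Forward pass: ES(A1) = sum of predecessors on chain A = 0
EF = ES + duration = 0 + 5 = 5
Backward pass: LF(M) = deadline = 25; LS(M) = 25 - 2 = 23
LF(A1) = LS(M) - sum(successors on chain A) = 23 - 6 = 17
LS = LF - duration = 17 - 5 = 12
Total float = LS - ES = 12 - 0 = 12

12


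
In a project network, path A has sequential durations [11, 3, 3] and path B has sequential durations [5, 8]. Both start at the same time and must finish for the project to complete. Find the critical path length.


Path A total = 11 + 3 + 3 = 17
Path B total = 5 + 8 = 13
Critical path = longest path = max(17, 13) = 17

17


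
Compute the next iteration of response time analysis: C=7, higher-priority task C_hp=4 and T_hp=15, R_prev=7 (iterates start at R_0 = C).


R_next = C + ceil(R_prev / T_hp) * C_hp
ceil(7 / 15) = ceil(0.4667) = 1
Interference = 1 * 4 = 4
R_next = 7 + 4 = 11

11


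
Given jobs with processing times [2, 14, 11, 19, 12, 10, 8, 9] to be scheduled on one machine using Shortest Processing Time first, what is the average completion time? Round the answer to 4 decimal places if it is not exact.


Sort jobs by processing time (SPT order): [2, 8, 9, 10, 11, 12, 14, 19]
Compute completion times sequentially:
  Job 1: processing = 2, completes at 2
  Job 2: processing = 8, completes at 10
  Job 3: processing = 9, completes at 19
  Job 4: processing = 10, completes at 29
  Job 5: processing = 11, completes at 40
  Job 6: processing = 12, completes at 52
  Job 7: processing = 14, completes at 66
  Job 8: processing = 19, completes at 85
Sum of completion times = 303
Average completion time = 303/8 = 37.875

37.875


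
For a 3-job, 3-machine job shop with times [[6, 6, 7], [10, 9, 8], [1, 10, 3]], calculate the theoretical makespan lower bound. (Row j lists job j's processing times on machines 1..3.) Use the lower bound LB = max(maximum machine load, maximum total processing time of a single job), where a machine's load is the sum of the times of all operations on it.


Machine loads:
  Machine 1: 6 + 10 + 1 = 17
  Machine 2: 6 + 9 + 10 = 25
  Machine 3: 7 + 8 + 3 = 18
Max machine load = 25
Job totals:
  Job 1: 19
  Job 2: 27
  Job 3: 14
Max job total = 27
Lower bound = max(25, 27) = 27

27


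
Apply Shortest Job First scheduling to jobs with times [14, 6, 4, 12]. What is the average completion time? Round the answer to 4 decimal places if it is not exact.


SJF order (ascending): [4, 6, 12, 14]
Completion times:
  Job 1: burst=4, C=4
  Job 2: burst=6, C=10
  Job 3: burst=12, C=22
  Job 4: burst=14, C=36
Average completion = 72/4 = 18.0

18.0


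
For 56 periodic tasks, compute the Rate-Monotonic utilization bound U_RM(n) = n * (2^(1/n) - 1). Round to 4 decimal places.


Compute 2^(1/56) = 1.0124545481
Subtract 1: 1.0124545481 - 1 = 0.0124545481
Multiply by n: 56 * 0.0124545481 = 0.6974546936
Round to 4 dp: 0.6975

0.6975


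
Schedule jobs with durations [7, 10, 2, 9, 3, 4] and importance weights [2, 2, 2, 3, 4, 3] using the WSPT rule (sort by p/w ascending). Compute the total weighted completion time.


Compute p/w ratios and sort ascending (WSPT): [(3, 4), (2, 2), (4, 3), (9, 3), (7, 2), (10, 2)]
Compute weighted completion times:
  Job (p=3,w=4): C=3, w*C=4*3=12
  Job (p=2,w=2): C=5, w*C=2*5=10
  Job (p=4,w=3): C=9, w*C=3*9=27
  Job (p=9,w=3): C=18, w*C=3*18=54
  Job (p=7,w=2): C=25, w*C=2*25=50
  Job (p=10,w=2): C=35, w*C=2*35=70
Total weighted completion time = 223

223


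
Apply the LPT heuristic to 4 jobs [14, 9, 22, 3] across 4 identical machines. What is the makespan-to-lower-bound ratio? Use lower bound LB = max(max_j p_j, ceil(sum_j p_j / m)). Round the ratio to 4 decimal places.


LPT order: [22, 14, 9, 3]
Machine loads after assignment: [22, 14, 9, 3]
LPT makespan = 22
Lower bound = max(max_job, ceil(total/4)) = max(22, 12) = 22
Ratio = 22 / 22 = 1.0

1.0


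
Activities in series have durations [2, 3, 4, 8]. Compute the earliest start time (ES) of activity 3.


Activity 3 starts after activities 1 through 2 complete.
Predecessor durations: [2, 3]
ES = 2 + 3 = 5

5


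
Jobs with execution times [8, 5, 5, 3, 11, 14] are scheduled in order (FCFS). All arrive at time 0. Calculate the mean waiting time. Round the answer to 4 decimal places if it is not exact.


FCFS order (as given): [8, 5, 5, 3, 11, 14]
Waiting times:
  Job 1: wait = 0
  Job 2: wait = 8
  Job 3: wait = 13
  Job 4: wait = 18
  Job 5: wait = 21
  Job 6: wait = 32
Sum of waiting times = 92
Average waiting time = 92/6 = 15.3333

15.3333


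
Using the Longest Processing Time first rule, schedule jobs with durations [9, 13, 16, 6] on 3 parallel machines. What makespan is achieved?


Sort jobs in decreasing order (LPT): [16, 13, 9, 6]
Assign each job to the least loaded machine:
  Machine 1: jobs [16], load = 16
  Machine 2: jobs [13], load = 13
  Machine 3: jobs [9, 6], load = 15
Makespan = max load = 16

16


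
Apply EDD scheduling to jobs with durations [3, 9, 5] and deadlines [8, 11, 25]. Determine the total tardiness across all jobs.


Sort by due date (EDD order): [(3, 8), (9, 11), (5, 25)]
Compute completion times and tardiness:
  Job 1: p=3, d=8, C=3, tardiness=max(0,3-8)=0
  Job 2: p=9, d=11, C=12, tardiness=max(0,12-11)=1
  Job 3: p=5, d=25, C=17, tardiness=max(0,17-25)=0
Total tardiness = 1

1


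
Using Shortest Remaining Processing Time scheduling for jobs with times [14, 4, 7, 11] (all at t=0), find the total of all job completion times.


Since all jobs arrive at t=0, SRPT equals SPT ordering.
SPT order: [4, 7, 11, 14]
Completion times:
  Job 1: p=4, C=4
  Job 2: p=7, C=11
  Job 3: p=11, C=22
  Job 4: p=14, C=36
Total completion time = 4 + 11 + 22 + 36 = 73

73


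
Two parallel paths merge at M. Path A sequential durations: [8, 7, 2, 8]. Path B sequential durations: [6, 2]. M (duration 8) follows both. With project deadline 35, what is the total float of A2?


Forward pass: ES(A2) = sum of predecessors on chain A = 8
EF = ES + duration = 8 + 7 = 15
Backward pass: LF(M) = deadline = 35; LS(M) = 35 - 8 = 27
LF(A2) = LS(M) - sum(successors on chain A) = 27 - 10 = 17
LS = LF - duration = 17 - 7 = 10
Total float = LS - ES = 10 - 8 = 2

2


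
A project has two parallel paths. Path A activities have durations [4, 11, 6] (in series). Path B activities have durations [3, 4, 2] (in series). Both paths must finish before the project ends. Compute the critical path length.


Path A total = 4 + 11 + 6 = 21
Path B total = 3 + 4 + 2 = 9
Critical path = longest path = max(21, 9) = 21

21


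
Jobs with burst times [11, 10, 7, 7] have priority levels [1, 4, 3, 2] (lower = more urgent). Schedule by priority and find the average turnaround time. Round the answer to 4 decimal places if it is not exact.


Sort by priority (ascending = highest first):
Order: [(1, 11), (2, 7), (3, 7), (4, 10)]
Completion times:
  Priority 1, burst=11, C=11
  Priority 2, burst=7, C=18
  Priority 3, burst=7, C=25
  Priority 4, burst=10, C=35
Average turnaround = 89/4 = 22.25

22.25


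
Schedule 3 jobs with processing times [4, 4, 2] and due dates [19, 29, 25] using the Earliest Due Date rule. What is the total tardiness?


Sort by due date (EDD order): [(4, 19), (2, 25), (4, 29)]
Compute completion times and tardiness:
  Job 1: p=4, d=19, C=4, tardiness=max(0,4-19)=0
  Job 2: p=2, d=25, C=6, tardiness=max(0,6-25)=0
  Job 3: p=4, d=29, C=10, tardiness=max(0,10-29)=0
Total tardiness = 0

0


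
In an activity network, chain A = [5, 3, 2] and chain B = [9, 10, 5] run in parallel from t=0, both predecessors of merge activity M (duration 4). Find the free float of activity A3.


ES(A3) = sum of predecessors on chain A = 8
EF(A3) = ES + duration = 8 + 2 = 10
Successor of A3 is M. ES(M) = max(sum(A), sum(B)) = max(10, 24) = 24
Free float = ES(successor) - EF(current) = 24 - 10 = 14

14


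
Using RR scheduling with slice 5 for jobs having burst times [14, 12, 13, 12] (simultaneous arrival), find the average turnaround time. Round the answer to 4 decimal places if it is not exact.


Time quantum = 5
Execution trace:
  J1 runs 5 units, time = 5
  J2 runs 5 units, time = 10
  J3 runs 5 units, time = 15
  J4 runs 5 units, time = 20
  J1 runs 5 units, time = 25
  J2 runs 5 units, time = 30
  J3 runs 5 units, time = 35
  J4 runs 5 units, time = 40
  J1 runs 4 units, time = 44
  J2 runs 2 units, time = 46
  J3 runs 3 units, time = 49
  J4 runs 2 units, time = 51
Finish times: [44, 46, 49, 51]
Average turnaround = 190/4 = 47.5

47.5


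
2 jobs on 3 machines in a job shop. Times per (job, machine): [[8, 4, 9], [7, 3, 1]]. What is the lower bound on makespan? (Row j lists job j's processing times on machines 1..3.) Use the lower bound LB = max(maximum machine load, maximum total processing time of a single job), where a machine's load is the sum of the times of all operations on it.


Machine loads:
  Machine 1: 8 + 7 = 15
  Machine 2: 4 + 3 = 7
  Machine 3: 9 + 1 = 10
Max machine load = 15
Job totals:
  Job 1: 21
  Job 2: 11
Max job total = 21
Lower bound = max(15, 21) = 21

21


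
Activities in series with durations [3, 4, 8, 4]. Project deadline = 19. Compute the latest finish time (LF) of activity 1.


LF(activity 1) = deadline - sum of successor durations
Successors: activities 2 through 4 with durations [4, 8, 4]
Sum of successor durations = 16
LF = 19 - 16 = 3

3


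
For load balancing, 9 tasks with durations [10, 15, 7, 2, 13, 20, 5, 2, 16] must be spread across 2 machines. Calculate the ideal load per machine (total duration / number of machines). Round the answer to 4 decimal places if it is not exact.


Total processing time = 10 + 15 + 7 + 2 + 13 + 20 + 5 + 2 + 16 = 90
Number of machines = 2
Ideal balanced load = 90 / 2 = 45.0

45.0


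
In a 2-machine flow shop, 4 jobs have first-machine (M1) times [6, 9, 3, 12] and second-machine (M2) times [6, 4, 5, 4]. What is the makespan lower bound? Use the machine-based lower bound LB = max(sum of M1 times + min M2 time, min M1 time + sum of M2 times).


LB1 = sum(M1 times) + min(M2 times) = 30 + 4 = 34
LB2 = min(M1 times) + sum(M2 times) = 3 + 19 = 22
Lower bound = max(LB1, LB2) = max(34, 22) = 34

34


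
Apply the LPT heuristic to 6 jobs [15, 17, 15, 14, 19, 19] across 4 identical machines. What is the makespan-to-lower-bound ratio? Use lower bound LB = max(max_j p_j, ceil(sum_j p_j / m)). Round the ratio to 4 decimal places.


LPT order: [19, 19, 17, 15, 15, 14]
Machine loads after assignment: [19, 19, 31, 30]
LPT makespan = 31
Lower bound = max(max_job, ceil(total/4)) = max(19, 25) = 25
Ratio = 31 / 25 = 1.24

1.24


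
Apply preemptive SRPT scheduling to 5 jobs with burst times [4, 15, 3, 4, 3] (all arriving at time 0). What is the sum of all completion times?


Since all jobs arrive at t=0, SRPT equals SPT ordering.
SPT order: [3, 3, 4, 4, 15]
Completion times:
  Job 1: p=3, C=3
  Job 2: p=3, C=6
  Job 3: p=4, C=10
  Job 4: p=4, C=14
  Job 5: p=15, C=29
Total completion time = 3 + 6 + 10 + 14 + 29 = 62

62


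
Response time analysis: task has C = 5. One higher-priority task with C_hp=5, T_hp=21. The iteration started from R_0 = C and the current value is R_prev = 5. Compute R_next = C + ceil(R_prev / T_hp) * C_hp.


R_next = C + ceil(R_prev / T_hp) * C_hp
ceil(5 / 21) = ceil(0.2381) = 1
Interference = 1 * 5 = 5
R_next = 5 + 5 = 10

10


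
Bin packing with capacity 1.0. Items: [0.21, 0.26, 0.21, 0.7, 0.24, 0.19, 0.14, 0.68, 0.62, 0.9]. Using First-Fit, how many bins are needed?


Place items sequentially using First-Fit:
  Item 0.21 -> new Bin 1
  Item 0.26 -> Bin 1 (now 0.47)
  Item 0.21 -> Bin 1 (now 0.68)
  Item 0.7 -> new Bin 2
  Item 0.24 -> Bin 1 (now 0.92)
  Item 0.19 -> Bin 2 (now 0.89)
  Item 0.14 -> new Bin 3
  Item 0.68 -> Bin 3 (now 0.82)
  Item 0.62 -> new Bin 4
  Item 0.9 -> new Bin 5
Total bins used = 5

5


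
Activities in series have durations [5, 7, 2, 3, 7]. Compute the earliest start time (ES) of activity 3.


Activity 3 starts after activities 1 through 2 complete.
Predecessor durations: [5, 7]
ES = 5 + 7 = 12

12


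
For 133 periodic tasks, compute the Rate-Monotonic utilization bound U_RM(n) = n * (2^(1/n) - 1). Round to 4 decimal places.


Compute 2^(1/133) = 1.0052252371
Subtract 1: 1.0052252371 - 1 = 0.0052252371
Multiply by n: 133 * 0.0052252371 = 0.6949565343
Round to 4 dp: 0.6950

0.6950


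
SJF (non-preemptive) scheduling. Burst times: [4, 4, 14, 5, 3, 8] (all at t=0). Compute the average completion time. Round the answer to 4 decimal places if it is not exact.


SJF order (ascending): [3, 4, 4, 5, 8, 14]
Completion times:
  Job 1: burst=3, C=3
  Job 2: burst=4, C=7
  Job 3: burst=4, C=11
  Job 4: burst=5, C=16
  Job 5: burst=8, C=24
  Job 6: burst=14, C=38
Average completion = 99/6 = 16.5

16.5


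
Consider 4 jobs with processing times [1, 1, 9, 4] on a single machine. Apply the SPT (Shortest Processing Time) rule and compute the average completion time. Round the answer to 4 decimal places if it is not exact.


Sort jobs by processing time (SPT order): [1, 1, 4, 9]
Compute completion times sequentially:
  Job 1: processing = 1, completes at 1
  Job 2: processing = 1, completes at 2
  Job 3: processing = 4, completes at 6
  Job 4: processing = 9, completes at 15
Sum of completion times = 24
Average completion time = 24/4 = 6.0

6.0


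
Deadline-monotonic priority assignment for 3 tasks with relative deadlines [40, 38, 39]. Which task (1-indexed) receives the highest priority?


Sort tasks by relative deadline (ascending):
  Task 2: deadline = 38
  Task 3: deadline = 39
  Task 1: deadline = 40
Priority order (highest first): [2, 3, 1]
Highest priority task = 2

2


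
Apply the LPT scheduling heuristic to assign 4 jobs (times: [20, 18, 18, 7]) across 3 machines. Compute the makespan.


Sort jobs in decreasing order (LPT): [20, 18, 18, 7]
Assign each job to the least loaded machine:
  Machine 1: jobs [20], load = 20
  Machine 2: jobs [18, 7], load = 25
  Machine 3: jobs [18], load = 18
Makespan = max load = 25

25


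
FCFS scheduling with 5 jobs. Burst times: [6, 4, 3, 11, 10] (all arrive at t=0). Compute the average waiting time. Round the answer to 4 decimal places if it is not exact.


FCFS order (as given): [6, 4, 3, 11, 10]
Waiting times:
  Job 1: wait = 0
  Job 2: wait = 6
  Job 3: wait = 10
  Job 4: wait = 13
  Job 5: wait = 24
Sum of waiting times = 53
Average waiting time = 53/5 = 10.6

10.6


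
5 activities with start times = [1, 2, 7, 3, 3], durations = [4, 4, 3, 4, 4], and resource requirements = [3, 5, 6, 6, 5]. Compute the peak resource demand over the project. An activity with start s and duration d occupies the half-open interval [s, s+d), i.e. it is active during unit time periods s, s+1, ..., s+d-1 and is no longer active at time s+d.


Each activity i is active on [start_i, start_i + duration_i).
Compute total resource usage per time slot:
  t=0: active resources = [], total = 0
  t=1: active resources = [3], total = 3
  t=2: active resources = [3, 5], total = 8
  t=3: active resources = [3, 5, 6, 5], total = 19
  t=4: active resources = [3, 5, 6, 5], total = 19
  t=5: active resources = [5, 6, 5], total = 16
  t=6: active resources = [6, 5], total = 11
  t=7: active resources = [6], total = 6
  t=8: active resources = [6], total = 6
  t=9: active resources = [6], total = 6
Peak resource demand = 19

19


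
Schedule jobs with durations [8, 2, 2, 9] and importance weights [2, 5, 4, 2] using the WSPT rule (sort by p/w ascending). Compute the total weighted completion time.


Compute p/w ratios and sort ascending (WSPT): [(2, 5), (2, 4), (8, 2), (9, 2)]
Compute weighted completion times:
  Job (p=2,w=5): C=2, w*C=5*2=10
  Job (p=2,w=4): C=4, w*C=4*4=16
  Job (p=8,w=2): C=12, w*C=2*12=24
  Job (p=9,w=2): C=21, w*C=2*21=42
Total weighted completion time = 92

92


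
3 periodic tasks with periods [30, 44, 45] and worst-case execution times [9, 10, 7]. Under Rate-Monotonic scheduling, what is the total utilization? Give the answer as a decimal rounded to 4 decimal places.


Compute individual utilizations (exact fractions):
  Task 1: C/T = 9/30 = 3/10 (approx. 0.3)
  Task 2: C/T = 10/44 = 5/22 (approx. 0.2273)
  Task 3: C/T = 7/45 (approx. 0.1556)
Total utilization U = 3/10 + 5/22 + 7/45 = 338/495
Rounded to 4 decimal places: U = 0.6828
RM (Liu & Layland) bound for 3 tasks = 0.779763; compare with U = 338/495 (approx. 0.682828)
U <= bound, so schedulable by RM sufficient condition.

0.6828


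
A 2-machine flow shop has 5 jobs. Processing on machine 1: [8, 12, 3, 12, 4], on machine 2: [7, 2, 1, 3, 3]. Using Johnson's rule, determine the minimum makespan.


Apply Johnson's rule:
  Group 1 (a <= b): []
  Group 2 (a > b): [(1, 8, 7), (4, 12, 3), (5, 4, 3), (2, 12, 2), (3, 3, 1)]
Optimal job order: [1, 4, 5, 2, 3]
Schedule:
  Job 1: M1 done at 8, M2 done at 15
  Job 4: M1 done at 20, M2 done at 23
  Job 5: M1 done at 24, M2 done at 27
  Job 2: M1 done at 36, M2 done at 38
  Job 3: M1 done at 39, M2 done at 40
Makespan = 40

40


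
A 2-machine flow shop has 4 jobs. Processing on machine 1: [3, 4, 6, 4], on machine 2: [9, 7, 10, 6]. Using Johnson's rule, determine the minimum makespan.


Apply Johnson's rule:
  Group 1 (a <= b): [(1, 3, 9), (2, 4, 7), (4, 4, 6), (3, 6, 10)]
  Group 2 (a > b): []
Optimal job order: [1, 2, 4, 3]
Schedule:
  Job 1: M1 done at 3, M2 done at 12
  Job 2: M1 done at 7, M2 done at 19
  Job 4: M1 done at 11, M2 done at 25
  Job 3: M1 done at 17, M2 done at 35
Makespan = 35

35


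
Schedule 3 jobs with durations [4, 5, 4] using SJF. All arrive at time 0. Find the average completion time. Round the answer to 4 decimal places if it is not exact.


SJF order (ascending): [4, 4, 5]
Completion times:
  Job 1: burst=4, C=4
  Job 2: burst=4, C=8
  Job 3: burst=5, C=13
Average completion = 25/3 = 8.3333

8.3333


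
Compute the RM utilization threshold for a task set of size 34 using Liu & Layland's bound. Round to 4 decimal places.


Compute 2^(1/34) = 1.0205959096
Subtract 1: 1.0205959096 - 1 = 0.0205959096
Multiply by n: 34 * 0.0205959096 = 0.7002609264
Round to 4 dp: 0.7003

0.7003
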